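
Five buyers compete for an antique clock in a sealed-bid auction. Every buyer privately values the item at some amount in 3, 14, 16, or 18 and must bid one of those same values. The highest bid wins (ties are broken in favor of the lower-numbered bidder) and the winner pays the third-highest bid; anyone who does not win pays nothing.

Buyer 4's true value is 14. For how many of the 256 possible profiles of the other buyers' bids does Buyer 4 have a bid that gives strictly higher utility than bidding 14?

8

Others bid (3, 3, 3, 16): truth gives 0; bid 16 gives 11 > 0. Violating.
Others bid (3, 3, 3, 18): truth gives 0; bid 18 gives 11 > 0. Violating.
Others bid (3, 3, 14, 3): truth gives 0; bid 16 gives 11 > 0. Violating.
Others bid (3, 3, 16, 3): truth gives 0; bid 18 gives 11 > 0. Violating.
Others bid (3, 3, 3, 3): truth gives 11; no alternative beats it.
Others bid (3, 3, 3, 14): truth gives 11; no alternative beats it.
(Checking all 256 profiles: 8 have a profitable deviation, 248 do not.)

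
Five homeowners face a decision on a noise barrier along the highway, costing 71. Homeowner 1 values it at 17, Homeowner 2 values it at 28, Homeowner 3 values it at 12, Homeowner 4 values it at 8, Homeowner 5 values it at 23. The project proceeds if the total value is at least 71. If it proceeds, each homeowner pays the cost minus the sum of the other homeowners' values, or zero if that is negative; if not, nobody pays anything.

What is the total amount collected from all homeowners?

17

Total value 88 ≥ cost 71, so it is built.
Homeowner 1: others sum to 71; max(0, 71 - 71) = 0.
Homeowner 2: others sum to 60; max(0, 71 - 60) = 11.
Homeowner 3: others sum to 76; max(0, 71 - 76) = 0.
Homeowner 4: others sum to 80; max(0, 71 - 80) = 0.
Homeowner 5: others sum to 65; max(0, 71 - 65) = 6.
Total collected = 0 + 11 + 0 + 0 + 6 = 17.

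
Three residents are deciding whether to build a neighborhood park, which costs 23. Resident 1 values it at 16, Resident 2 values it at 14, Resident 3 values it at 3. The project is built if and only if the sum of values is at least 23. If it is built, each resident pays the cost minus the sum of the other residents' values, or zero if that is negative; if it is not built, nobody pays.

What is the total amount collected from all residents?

Total value 33 ≥ cost 23, so it is built.
Resident 1: others sum to 17; max(0, 23 - 17) = 6.
Resident 2: others sum to 19; max(0, 23 - 19) = 4.
Resident 3: others sum to 30; max(0, 23 - 30) = 0.
Total collected = 6 + 4 + 0 = 10.

10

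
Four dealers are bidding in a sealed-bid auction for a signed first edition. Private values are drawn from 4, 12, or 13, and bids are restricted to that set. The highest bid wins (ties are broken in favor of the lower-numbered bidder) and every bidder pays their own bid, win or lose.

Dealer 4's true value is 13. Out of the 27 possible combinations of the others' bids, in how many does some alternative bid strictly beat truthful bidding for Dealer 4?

Others bid (4, 4, 4): truth gives 0; bid 12 gives 1 > 0. Violating.
Others bid (4, 4, 13): truth gives -13; bid 4 gives -4 > -13. Violating.
Others bid (4, 12, 13): truth gives -13; bid 4 gives -4 > -13. Violating.
Others bid (4, 13, 4): truth gives -13; bid 4 gives -4 > -13. Violating.
Others bid (4, 4, 12): truth gives 0; no alternative beats it.
Others bid (4, 12, 4): truth gives 0; no alternative beats it.
(Checking all 27 profiles: 20 have a profitable deviation, 7 do not.)

20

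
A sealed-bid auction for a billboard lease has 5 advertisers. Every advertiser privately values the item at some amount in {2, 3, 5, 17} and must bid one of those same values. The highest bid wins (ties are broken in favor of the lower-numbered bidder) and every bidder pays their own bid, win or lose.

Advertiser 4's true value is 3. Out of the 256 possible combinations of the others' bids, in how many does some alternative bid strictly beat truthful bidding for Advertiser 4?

Others bid (2, 2, 2, 5): truth gives -3; bid 2 gives -2 > -3. Violating.
Others bid (2, 2, 2, 17): truth gives -3; bid 2 gives -2 > -3. Violating.
Others bid (2, 2, 3, 2): truth gives -3; bid 2 gives -2 > -3. Violating.
Others bid (2, 2, 3, 3): truth gives -3; bid 2 gives -2 > -3. Violating.
Others bid (2, 2, 2, 2): truth gives 0; no alternative beats it.
Others bid (2, 2, 2, 3): truth gives 0; no alternative beats it.
(Checking all 256 profiles: 254 have a profitable deviation, 2 do not.)

254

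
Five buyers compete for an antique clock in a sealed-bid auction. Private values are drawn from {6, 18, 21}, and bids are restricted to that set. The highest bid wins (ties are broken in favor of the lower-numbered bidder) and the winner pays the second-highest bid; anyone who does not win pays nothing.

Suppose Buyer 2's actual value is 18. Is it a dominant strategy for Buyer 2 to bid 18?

Check each profile of the others' bids and compare truth against every alternative bid.
Others bid (6, 6, 6, 6): truth gives 12, best alternative gives 12.
Others bid (6, 6, 6, 18): truth gives 0, best alternative gives 0.
Others bid (6, 6, 6, 21): truth gives 0, best alternative gives 0.
Others bid (6, 6, 18, 6): truth gives 0, best alternative gives 0.
Others bid (6, 6, 18, 18): truth gives 0, best alternative gives 0.
Others bid (6, 6, 18, 21): truth gives 0, best alternative gives 0.
(Remaining 75 profiles checked similarly; truth is weakly best in each.)
In every case the truthful bid is at least as good as any alternative, so it is a dominant strategy.

Yes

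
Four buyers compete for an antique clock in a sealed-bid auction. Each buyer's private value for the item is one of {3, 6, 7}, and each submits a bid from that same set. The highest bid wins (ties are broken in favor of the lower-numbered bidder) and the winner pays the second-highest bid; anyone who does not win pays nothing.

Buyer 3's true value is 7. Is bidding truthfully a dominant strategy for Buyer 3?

Yes

Check each profile of the others' bids and compare truth against every alternative bid.
Others bid (3, 6, 3): truth gives 1, best alternative gives 0.
Others bid (3, 6, 6): truth gives 1, best alternative gives 0.
Others bid (6, 3, 3): truth gives 1, best alternative gives 0.
Others bid (6, 3, 6): truth gives 1, best alternative gives 0.
Others bid (6, 6, 3): truth gives 1, best alternative gives 0.
Others bid (6, 6, 6): truth gives 1, best alternative gives 0.
(Remaining 21 profiles checked similarly; truth is weakly best in each.)
In every case the truthful bid is at least as good as any alternative, so it is a dominant strategy.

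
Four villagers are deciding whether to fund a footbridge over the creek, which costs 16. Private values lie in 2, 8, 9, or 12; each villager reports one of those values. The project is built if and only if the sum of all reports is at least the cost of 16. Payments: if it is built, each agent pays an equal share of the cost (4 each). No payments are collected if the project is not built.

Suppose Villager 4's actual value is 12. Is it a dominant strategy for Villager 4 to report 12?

Yes

Check each profile of the others' reports and compare truth against every alternative report.
Others report (2, 2, 2): truth gives 8, best alternative gives 0.
Others report (2, 2, 8): truth gives 8, best alternative gives 8.
Others report (2, 2, 9): truth gives 8, best alternative gives 8.
Others report (2, 2, 12): truth gives 8, best alternative gives 8.
Others report (2, 8, 2): truth gives 8, best alternative gives 8.
Others report (2, 8, 8): truth gives 8, best alternative gives 8.
(Remaining 58 profiles checked similarly; truth is weakly best in each.)
In every case the truthful report is at least as good as any alternative, so it is a dominant strategy.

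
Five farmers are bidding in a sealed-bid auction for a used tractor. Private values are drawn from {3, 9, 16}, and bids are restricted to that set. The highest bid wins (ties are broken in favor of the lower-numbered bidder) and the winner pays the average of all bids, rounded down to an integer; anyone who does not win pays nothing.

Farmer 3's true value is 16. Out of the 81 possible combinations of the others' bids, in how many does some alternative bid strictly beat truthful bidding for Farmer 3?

Others bid (3, 3, 3, 3): truth gives 11; bid 9 gives 12 > 11. Violating.
Others bid (3, 3, 3, 9): truth gives 10; bid 9 gives 11 > 10. Violating.
Others bid (3, 3, 9, 3): truth gives 10; bid 9 gives 11 > 10. Violating.
Others bid (3, 3, 9, 9): truth gives 8; bid 9 gives 10 > 8. Violating.
Others bid (3, 3, 3, 16): truth gives 8; no alternative beats it.
Others bid (3, 3, 9, 16): truth gives 7; no alternative beats it.
(Checking all 81 profiles: 4 have a profitable deviation, 77 do not.)

4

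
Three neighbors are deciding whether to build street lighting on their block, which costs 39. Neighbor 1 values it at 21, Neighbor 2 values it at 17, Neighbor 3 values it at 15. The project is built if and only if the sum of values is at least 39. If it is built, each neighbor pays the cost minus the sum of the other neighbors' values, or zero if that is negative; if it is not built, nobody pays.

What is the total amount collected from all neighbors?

Total value 53 ≥ cost 39, so it is built.
Neighbor 1: others sum to 32; max(0, 39 - 32) = 7.
Neighbor 2: others sum to 36; max(0, 39 - 36) = 3.
Neighbor 3: others sum to 38; max(0, 39 - 38) = 1.
Total collected = 7 + 3 + 1 = 11.

11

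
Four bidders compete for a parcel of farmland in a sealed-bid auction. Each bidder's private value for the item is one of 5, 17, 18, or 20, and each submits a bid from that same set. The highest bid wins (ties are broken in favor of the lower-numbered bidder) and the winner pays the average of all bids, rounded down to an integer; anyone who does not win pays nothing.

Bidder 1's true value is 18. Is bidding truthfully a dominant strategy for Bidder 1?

Consider the case where Bidder 2 bids 5, Bidder 3 bids 5 and Bidder 4 bids 5.
Truthful bid 18: wins, pays 8, utility 18 - 8 = 10.
Bid 5 instead: wins, pays 5, utility 18 - 5 = 13.
Since 13 > 10, bidding 5 is strictly better here, so truthful bidding is not dominant.

No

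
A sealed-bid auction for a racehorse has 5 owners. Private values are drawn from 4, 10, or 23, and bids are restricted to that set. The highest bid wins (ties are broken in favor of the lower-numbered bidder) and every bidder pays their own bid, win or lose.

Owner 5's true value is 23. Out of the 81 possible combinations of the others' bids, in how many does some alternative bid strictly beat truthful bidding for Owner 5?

Others bid (4, 4, 4, 4): truth gives 0; bid 10 gives 13 > 0. Violating.
Others bid (4, 4, 4, 23): truth gives -23; bid 4 gives -4 > -23. Violating.
Others bid (4, 4, 10, 23): truth gives -23; bid 4 gives -4 > -23. Violating.
Others bid (4, 4, 23, 4): truth gives -23; bid 4 gives -4 > -23. Violating.
Others bid (4, 4, 4, 10): truth gives 0; no alternative beats it.
Others bid (4, 4, 10, 4): truth gives 0; no alternative beats it.
(Checking all 81 profiles: 66 have a profitable deviation, 15 do not.)

66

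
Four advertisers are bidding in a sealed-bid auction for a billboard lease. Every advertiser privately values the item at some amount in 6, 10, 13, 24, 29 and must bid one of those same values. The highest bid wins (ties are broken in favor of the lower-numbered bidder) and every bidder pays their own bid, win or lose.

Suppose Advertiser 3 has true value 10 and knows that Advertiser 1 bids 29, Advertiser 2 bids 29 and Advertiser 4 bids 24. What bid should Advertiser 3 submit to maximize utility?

6

Bid 6: loses but pays 6, utility -6.
Bid 10: loses but pays 10, utility -10.
Bid 13: loses but pays 13, utility -13.
Bid 24: loses but pays 24, utility -24.
Bid 29: loses but pays 29, utility -29.
The best choice is 6 with utility -6.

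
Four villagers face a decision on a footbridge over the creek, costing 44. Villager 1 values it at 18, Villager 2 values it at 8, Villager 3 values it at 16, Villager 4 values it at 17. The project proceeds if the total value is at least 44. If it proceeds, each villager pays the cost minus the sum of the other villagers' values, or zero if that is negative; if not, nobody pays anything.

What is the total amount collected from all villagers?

Total value 59 ≥ cost 44, so it is built.
Villager 1: others sum to 41; max(0, 44 - 41) = 3.
Villager 2: others sum to 51; max(0, 44 - 51) = 0.
Villager 3: others sum to 43; max(0, 44 - 43) = 1.
Villager 4: others sum to 42; max(0, 44 - 42) = 2.
Total collected = 3 + 0 + 1 + 2 = 6.

6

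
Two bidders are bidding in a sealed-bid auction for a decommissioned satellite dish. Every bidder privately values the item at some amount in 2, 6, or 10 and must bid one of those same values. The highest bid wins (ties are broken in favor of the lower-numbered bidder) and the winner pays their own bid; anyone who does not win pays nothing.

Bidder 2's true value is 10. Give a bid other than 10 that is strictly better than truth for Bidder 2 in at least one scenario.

6

Suppose Bidder 1 bids 2.
Bid 10: wins, pays 10, utility 10 - 10 = 0.
Bid 6: wins, pays 6, utility 10 - 6 = 4.
So bidding 6 beats truth here (4 > 0).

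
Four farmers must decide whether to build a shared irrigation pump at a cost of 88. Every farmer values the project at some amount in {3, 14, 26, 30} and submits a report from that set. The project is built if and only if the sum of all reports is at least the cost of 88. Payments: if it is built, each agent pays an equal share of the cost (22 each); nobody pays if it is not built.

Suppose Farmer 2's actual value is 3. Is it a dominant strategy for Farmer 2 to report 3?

Yes

Check each profile of the others' reports and compare truth against every alternative report.
Others report (14, 30, 30): truth gives 0, best alternative gives -19.
Others report (26, 26, 26): truth gives 0, best alternative gives -19.
Others report (26, 26, 30): truth gives 0, best alternative gives -19.
Others report (26, 30, 26): truth gives 0, best alternative gives -19.
Others report (30, 14, 30): truth gives 0, best alternative gives -19.
Others report (30, 26, 26): truth gives 0, best alternative gives -19.
(Remaining 58 profiles checked similarly; truth is weakly best in each.)
In every case the truthful report is at least as good as any alternative, so it is a dominant strategy.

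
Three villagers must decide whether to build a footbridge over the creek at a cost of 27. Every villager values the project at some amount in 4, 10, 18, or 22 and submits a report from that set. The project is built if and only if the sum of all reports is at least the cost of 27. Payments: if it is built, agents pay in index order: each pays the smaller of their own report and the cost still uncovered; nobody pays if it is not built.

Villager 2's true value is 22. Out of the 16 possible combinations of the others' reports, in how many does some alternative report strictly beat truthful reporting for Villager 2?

Others report (4, 10): truth gives 0; report 18 gives 4 > 0. Violating.
Others report (4, 18): truth gives 0; report 10 gives 12 > 0. Violating.
Others report (4, 22): truth gives 0; report 4 gives 18 > 0. Violating.
Others report (10, 10): truth gives 5; report 10 gives 12 > 5. Violating.
Others report (4, 4): truth gives 0; no alternative beats it.
Others report (10, 4): truth gives 5; no alternative beats it.
(Checking all 16 profiles: 13 have a profitable deviation, 3 do not.)

13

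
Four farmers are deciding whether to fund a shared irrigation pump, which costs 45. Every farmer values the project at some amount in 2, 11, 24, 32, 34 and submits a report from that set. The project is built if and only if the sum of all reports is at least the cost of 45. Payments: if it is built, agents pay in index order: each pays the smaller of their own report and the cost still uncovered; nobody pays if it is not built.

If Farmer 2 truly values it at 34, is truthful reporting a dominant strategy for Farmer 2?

No

Consider the case where Farmer 1 reports 2, Farmer 3 reports 2 and Farmer 4 reports 11.
Truthful report 34: project built, pays 34, utility 34 - 34 = 0.
Report 32 instead: project built, pays 32, utility 34 - 32 = 2.
Since 2 > 0, reporting 32 is strictly better here, so truthful reporting is not dominant.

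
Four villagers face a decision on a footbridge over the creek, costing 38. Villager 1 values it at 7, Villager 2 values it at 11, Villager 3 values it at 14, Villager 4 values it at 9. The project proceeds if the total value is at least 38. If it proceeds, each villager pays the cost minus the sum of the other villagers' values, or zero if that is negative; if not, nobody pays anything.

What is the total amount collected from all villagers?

29

Total value 41 ≥ cost 38, so it is built.
Villager 1: others sum to 34; max(0, 38 - 34) = 4.
Villager 2: others sum to 30; max(0, 38 - 30) = 8.
Villager 3: others sum to 27; max(0, 38 - 27) = 11.
Villager 4: others sum to 32; max(0, 38 - 32) = 6.
Total collected = 4 + 8 + 11 + 6 = 29.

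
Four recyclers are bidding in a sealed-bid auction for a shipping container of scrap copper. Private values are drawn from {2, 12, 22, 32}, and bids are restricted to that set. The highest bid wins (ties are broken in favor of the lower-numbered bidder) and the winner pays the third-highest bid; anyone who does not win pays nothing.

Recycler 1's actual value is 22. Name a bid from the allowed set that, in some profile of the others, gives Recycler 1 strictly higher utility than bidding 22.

32

Suppose Recycler 2 bids 2, Recycler 3 bids 2 and Recycler 4 bids 32.
Bid 22: loses, pays 0, utility 0.
Bid 32: wins, pays 2, utility 22 - 2 = 20.
So bidding 32 beats truth here (20 > 0).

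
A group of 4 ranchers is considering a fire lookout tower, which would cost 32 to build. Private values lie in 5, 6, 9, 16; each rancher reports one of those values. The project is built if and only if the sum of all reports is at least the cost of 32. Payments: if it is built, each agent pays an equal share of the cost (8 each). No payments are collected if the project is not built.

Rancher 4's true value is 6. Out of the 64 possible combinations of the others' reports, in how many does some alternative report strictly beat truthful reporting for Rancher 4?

Others report (5, 5, 16): truth gives -2; report 5 gives 0 > -2. Violating.
Others report (5, 16, 5): truth gives -2; report 5 gives 0 > -2. Violating.
Others report (16, 5, 5): truth gives -2; report 5 gives 0 > -2. Violating.
Others report (5, 5, 5): truth gives 0; no alternative beats it.
Others report (5, 5, 6): truth gives 0; no alternative beats it.
(Checking all 64 profiles: 3 have a profitable deviation, 61 do not.)

3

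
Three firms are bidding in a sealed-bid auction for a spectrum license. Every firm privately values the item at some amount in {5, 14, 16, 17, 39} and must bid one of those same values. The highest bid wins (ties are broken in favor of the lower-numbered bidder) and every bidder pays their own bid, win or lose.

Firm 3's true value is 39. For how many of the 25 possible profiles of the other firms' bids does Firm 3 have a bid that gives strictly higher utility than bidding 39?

18

Others bid (5, 5): truth gives 0; bid 14 gives 25 > 0. Violating.
Others bid (5, 14): truth gives 0; bid 16 gives 23 > 0. Violating.
Others bid (5, 16): truth gives 0; bid 17 gives 22 > 0. Violating.
Others bid (5, 39): truth gives -39; bid 5 gives -5 > -39. Violating.
Others bid (5, 17): truth gives 0; no alternative beats it.
Others bid (14, 17): truth gives 0; no alternative beats it.
(Checking all 25 profiles: 18 have a profitable deviation, 7 do not.)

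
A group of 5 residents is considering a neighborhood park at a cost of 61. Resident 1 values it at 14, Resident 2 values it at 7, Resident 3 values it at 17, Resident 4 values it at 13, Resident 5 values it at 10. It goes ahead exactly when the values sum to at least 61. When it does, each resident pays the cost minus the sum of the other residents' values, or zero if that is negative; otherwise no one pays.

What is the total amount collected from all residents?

Total value 61 ≥ cost 61, so it is built.
Resident 1: others sum to 47; max(0, 61 - 47) = 14.
Resident 2: others sum to 54; max(0, 61 - 54) = 7.
Resident 3: others sum to 44; max(0, 61 - 44) = 17.
Resident 4: others sum to 48; max(0, 61 - 48) = 13.
Resident 5: others sum to 51; max(0, 61 - 51) = 10.
Total collected = 14 + 7 + 17 + 13 + 10 = 61.

61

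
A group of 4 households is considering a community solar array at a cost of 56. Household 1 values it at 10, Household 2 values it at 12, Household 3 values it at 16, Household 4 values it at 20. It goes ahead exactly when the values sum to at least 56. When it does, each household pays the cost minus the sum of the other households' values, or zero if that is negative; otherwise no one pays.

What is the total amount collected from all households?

Total value 58 ≥ cost 56, so it is built.
Household 1: others sum to 48; max(0, 56 - 48) = 8.
Household 2: others sum to 46; max(0, 56 - 46) = 10.
Household 3: others sum to 42; max(0, 56 - 42) = 14.
Household 4: others sum to 38; max(0, 56 - 38) = 18.
Total collected = 8 + 10 + 14 + 18 = 50.

50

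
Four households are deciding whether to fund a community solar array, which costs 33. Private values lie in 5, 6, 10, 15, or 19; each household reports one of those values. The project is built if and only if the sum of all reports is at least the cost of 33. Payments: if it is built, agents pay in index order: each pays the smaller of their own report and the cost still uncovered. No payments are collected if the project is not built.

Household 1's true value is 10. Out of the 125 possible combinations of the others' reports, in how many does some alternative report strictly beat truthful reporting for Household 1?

Others report (5, 5, 19): truth gives 0; report 5 gives 5 > 0. Violating.
Others report (5, 6, 19): truth gives 0; report 5 gives 5 > 0. Violating.
Others report (5, 10, 15): truth gives 0; report 5 gives 5 > 0. Violating.
Others report (5, 10, 19): truth gives 0; report 5 gives 5 > 0. Violating.
Others report (5, 5, 5): truth gives 0; no alternative beats it.
Others report (5, 5, 6): truth gives 0; no alternative beats it.
(Checking all 125 profiles: 90 have a profitable deviation, 35 do not.)

90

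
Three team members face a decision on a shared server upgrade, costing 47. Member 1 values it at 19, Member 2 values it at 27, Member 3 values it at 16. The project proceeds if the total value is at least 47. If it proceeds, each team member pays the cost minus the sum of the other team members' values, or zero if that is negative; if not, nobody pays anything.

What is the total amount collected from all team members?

17

Total value 62 ≥ cost 47, so it is built.
Member 1: others sum to 43; max(0, 47 - 43) = 4.
Member 2: others sum to 35; max(0, 47 - 35) = 12.
Member 3: others sum to 46; max(0, 47 - 46) = 1.
Total collected = 4 + 12 + 1 = 17.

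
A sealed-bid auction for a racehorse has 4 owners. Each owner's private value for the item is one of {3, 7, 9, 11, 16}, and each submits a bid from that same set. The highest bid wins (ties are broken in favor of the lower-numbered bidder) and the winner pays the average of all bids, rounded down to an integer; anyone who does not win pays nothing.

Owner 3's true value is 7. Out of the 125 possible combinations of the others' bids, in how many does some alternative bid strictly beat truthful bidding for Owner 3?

8

Others bid (3, 3, 9): truth gives 0; bid 9 gives 1 > 0. Violating.
Others bid (3, 7, 3): truth gives 0; bid 9 gives 2 > 0. Violating.
Others bid (3, 7, 7): truth gives 0; bid 9 gives 1 > 0. Violating.
Others bid (3, 9, 3): truth gives 0; bid 11 gives 1 > 0. Violating.
Others bid (3, 3, 3): truth gives 3; no alternative beats it.
Others bid (3, 3, 7): truth gives 2; no alternative beats it.
(Checking all 125 profiles: 8 have a profitable deviation, 117 do not.)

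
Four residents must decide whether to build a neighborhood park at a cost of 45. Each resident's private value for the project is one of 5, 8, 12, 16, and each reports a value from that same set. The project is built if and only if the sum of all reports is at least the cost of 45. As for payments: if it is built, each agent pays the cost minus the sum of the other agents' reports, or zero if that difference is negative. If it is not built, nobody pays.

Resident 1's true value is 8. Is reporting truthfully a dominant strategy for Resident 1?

Yes

Check each profile of the others' reports and compare truth against every alternative report.
Others report (16, 16, 16): truth gives 8, best alternative gives 8.
Others report (12, 16, 16): truth gives 7, best alternative gives 7.
Others report (16, 12, 16): truth gives 7, best alternative gives 7.
Others report (16, 16, 12): truth gives 7, best alternative gives 7.
Others report (8, 16, 16): truth gives 3, best alternative gives 3.
Others report (12, 12, 16): truth gives 3, best alternative gives 3.
(Remaining 58 profiles checked similarly; truth is weakly best in each.)
In every case the truthful report is at least as good as any alternative, so it is a dominant strategy.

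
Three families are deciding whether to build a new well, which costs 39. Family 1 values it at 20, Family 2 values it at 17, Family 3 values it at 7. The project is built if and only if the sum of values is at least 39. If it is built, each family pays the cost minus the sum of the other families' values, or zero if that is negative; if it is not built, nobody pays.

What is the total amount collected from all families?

29

Total value 44 ≥ cost 39, so it is built.
Family 1: others sum to 24; max(0, 39 - 24) = 15.
Family 2: others sum to 27; max(0, 39 - 27) = 12.
Family 3: others sum to 37; max(0, 39 - 37) = 2.
Total collected = 15 + 12 + 2 = 29.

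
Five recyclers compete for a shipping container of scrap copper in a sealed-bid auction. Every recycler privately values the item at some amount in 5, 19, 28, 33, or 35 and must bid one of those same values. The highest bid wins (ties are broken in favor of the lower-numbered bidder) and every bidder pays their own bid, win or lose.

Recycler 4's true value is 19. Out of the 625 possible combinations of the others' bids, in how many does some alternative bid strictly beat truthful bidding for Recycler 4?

Others bid (5, 5, 5, 28): truth gives -19; bid 5 gives -5 > -19. Violating.
Others bid (5, 5, 5, 33): truth gives -19; bid 5 gives -5 > -19. Violating.
Others bid (5, 5, 5, 35): truth gives -19; bid 5 gives -5 > -19. Violating.
Others bid (5, 5, 19, 5): truth gives -19; bid 5 gives -5 > -19. Violating.
Others bid (5, 5, 5, 5): truth gives 0; no alternative beats it.
Others bid (5, 5, 5, 19): truth gives 0; no alternative beats it.
(Checking all 625 profiles: 623 have a profitable deviation, 2 do not.)

623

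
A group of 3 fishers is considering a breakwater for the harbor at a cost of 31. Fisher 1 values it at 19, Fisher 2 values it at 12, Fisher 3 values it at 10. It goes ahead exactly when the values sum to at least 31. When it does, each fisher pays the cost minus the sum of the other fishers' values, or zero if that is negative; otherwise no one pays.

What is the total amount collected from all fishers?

Total value 41 ≥ cost 31, so it is built.
Fisher 1: others sum to 22; max(0, 31 - 22) = 9.
Fisher 2: others sum to 29; max(0, 31 - 29) = 2.
Fisher 3: others sum to 31; max(0, 31 - 31) = 0.
Total collected = 9 + 2 + 0 = 11.

11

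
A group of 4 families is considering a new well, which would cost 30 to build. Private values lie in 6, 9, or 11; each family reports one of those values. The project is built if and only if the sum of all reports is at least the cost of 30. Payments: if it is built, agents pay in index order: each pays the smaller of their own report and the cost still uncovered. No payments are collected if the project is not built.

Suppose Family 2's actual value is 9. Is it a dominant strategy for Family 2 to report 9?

Consider the case where Family 1 reports 6, Family 3 reports 9 and Family 4 reports 9.
Truthful report 9: project built, pays 9, utility 9 - 9 = 0.
Report 6 instead: project built, pays 6, utility 9 - 6 = 3.
Since 3 > 0, reporting 6 is strictly better here, so truthful reporting is not dominant.

No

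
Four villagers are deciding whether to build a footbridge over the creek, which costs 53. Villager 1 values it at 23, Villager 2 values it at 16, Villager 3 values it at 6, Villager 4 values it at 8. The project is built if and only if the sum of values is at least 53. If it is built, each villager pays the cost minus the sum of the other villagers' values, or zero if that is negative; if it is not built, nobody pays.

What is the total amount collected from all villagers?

Total value 53 ≥ cost 53, so it is built.
Villager 1: others sum to 30; max(0, 53 - 30) = 23.
Villager 2: others sum to 37; max(0, 53 - 37) = 16.
Villager 3: others sum to 47; max(0, 53 - 47) = 6.
Villager 4: others sum to 45; max(0, 53 - 45) = 8.
Total collected = 23 + 16 + 6 + 8 = 53.

53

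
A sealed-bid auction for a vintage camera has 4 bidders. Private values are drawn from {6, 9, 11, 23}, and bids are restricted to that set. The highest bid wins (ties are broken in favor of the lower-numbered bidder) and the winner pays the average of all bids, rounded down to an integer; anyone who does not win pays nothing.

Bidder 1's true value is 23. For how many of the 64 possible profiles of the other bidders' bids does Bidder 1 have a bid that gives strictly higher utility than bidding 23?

27

Others bid (6, 6, 6): truth gives 13; bid 6 gives 17 > 13. Violating.
Others bid (6, 6, 9): truth gives 12; bid 9 gives 16 > 12. Violating.
Others bid (6, 6, 11): truth gives 12; bid 11 gives 15 > 12. Violating.
Others bid (6, 9, 6): truth gives 12; bid 9 gives 16 > 12. Violating.
Others bid (6, 6, 23): truth gives 9; no alternative beats it.
Others bid (6, 9, 23): truth gives 8; no alternative beats it.
(Checking all 64 profiles: 27 have a profitable deviation, 37 do not.)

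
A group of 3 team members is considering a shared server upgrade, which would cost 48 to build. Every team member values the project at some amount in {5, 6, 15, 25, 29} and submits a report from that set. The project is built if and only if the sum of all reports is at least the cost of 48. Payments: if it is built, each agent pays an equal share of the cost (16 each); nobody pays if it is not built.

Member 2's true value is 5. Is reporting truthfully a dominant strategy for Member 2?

Check each profile of the others' reports and compare truth against every alternative report.
Others report (15, 29): truth gives -11, best alternative gives -11.
Others report (25, 25): truth gives -11, best alternative gives -11.
Others report (25, 29): truth gives -11, best alternative gives -11.
Others report (29, 15): truth gives -11, best alternative gives -11.
Others report (29, 25): truth gives -11, best alternative gives -11.
Others report (29, 29): truth gives -11, best alternative gives -11.
(Remaining 19 profiles checked similarly; truth is weakly best in each.)
In every case the truthful report is at least as good as any alternative, so it is a dominant strategy.

Yes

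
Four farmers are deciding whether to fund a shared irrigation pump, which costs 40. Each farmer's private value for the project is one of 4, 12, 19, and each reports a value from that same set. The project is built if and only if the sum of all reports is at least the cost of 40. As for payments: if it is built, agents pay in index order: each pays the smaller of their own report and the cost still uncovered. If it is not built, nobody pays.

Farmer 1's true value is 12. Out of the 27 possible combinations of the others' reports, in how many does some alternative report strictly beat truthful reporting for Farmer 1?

Others report (4, 19, 19): truth gives 0; report 4 gives 8 > 0. Violating.
Others report (12, 12, 12): truth gives 0; report 4 gives 8 > 0. Violating.
Others report (12, 12, 19): truth gives 0; report 4 gives 8 > 0. Violating.
Others report (12, 19, 12): truth gives 0; report 4 gives 8 > 0. Violating.
Others report (4, 4, 4): truth gives 0; no alternative beats it.
Others report (4, 4, 12): truth gives 0; no alternative beats it.
(Checking all 27 profiles: 11 have a profitable deviation, 16 do not.)

11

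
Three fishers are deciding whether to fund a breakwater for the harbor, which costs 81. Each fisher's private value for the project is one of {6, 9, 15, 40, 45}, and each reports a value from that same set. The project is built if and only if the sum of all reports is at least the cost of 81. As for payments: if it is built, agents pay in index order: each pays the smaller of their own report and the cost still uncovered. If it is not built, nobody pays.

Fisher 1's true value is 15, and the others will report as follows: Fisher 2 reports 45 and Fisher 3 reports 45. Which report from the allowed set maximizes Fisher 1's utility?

Report 6: project built, pays 6, utility 15 - 6 = 9.
Report 9: project built, pays 9, utility 15 - 9 = 6.
Report 15: project built, pays 15, utility 15 - 15 = 0.
Report 40: project built, pays 40, utility 15 - 40 = -25.
Report 45: project built, pays 45, utility 15 - 45 = -30.
The best choice is 6 with utility 9.

6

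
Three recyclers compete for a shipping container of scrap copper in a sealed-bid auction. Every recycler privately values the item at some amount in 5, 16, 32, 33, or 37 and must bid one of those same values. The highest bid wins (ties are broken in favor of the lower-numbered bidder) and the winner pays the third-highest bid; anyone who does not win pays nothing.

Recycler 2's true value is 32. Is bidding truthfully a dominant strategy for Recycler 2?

Consider the case where Recycler 1 bids 5 and Recycler 3 bids 33.
Truthful bid 32: loses, pays 0, utility 0.
Bid 33 instead: wins, pays 5, utility 32 - 5 = 27.
Since 27 > 0, bidding 33 is strictly better here, so truthful bidding is not dominant.

No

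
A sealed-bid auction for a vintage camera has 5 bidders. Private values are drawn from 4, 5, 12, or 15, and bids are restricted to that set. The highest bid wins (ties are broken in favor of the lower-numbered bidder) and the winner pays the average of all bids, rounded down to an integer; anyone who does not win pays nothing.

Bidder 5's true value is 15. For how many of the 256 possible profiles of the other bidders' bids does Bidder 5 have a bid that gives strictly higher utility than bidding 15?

6

Others bid (4, 4, 4, 4): truth gives 9; bid 5 gives 11 > 9. Violating.
Others bid (4, 4, 4, 5): truth gives 9; bid 12 gives 10 > 9. Violating.
Others bid (4, 4, 5, 4): truth gives 9; bid 12 gives 10 > 9. Violating.
Others bid (4, 5, 4, 4): truth gives 9; bid 12 gives 10 > 9. Violating.
Others bid (4, 4, 4, 12): truth gives 8; no alternative beats it.
Others bid (4, 4, 4, 15): truth gives 0; no alternative beats it.
(Checking all 256 profiles: 6 have a profitable deviation, 250 do not.)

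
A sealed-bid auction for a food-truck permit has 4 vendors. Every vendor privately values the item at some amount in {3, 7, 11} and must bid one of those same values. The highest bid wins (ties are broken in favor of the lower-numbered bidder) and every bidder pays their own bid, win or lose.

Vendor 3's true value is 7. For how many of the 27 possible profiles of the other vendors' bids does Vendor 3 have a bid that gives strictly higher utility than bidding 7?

Others bid (3, 3, 11): truth gives -7; bid 3 gives -3 > -7. Violating.
Others bid (3, 7, 3): truth gives -7; bid 3 gives -3 > -7. Violating.
Others bid (3, 7, 7): truth gives -7; bid 3 gives -3 > -7. Violating.
Others bid (3, 7, 11): truth gives -7; bid 3 gives -3 > -7. Violating.
Others bid (3, 3, 3): truth gives 0; no alternative beats it.
Others bid (3, 3, 7): truth gives 0; no alternative beats it.
(Checking all 27 profiles: 25 have a profitable deviation, 2 do not.)

25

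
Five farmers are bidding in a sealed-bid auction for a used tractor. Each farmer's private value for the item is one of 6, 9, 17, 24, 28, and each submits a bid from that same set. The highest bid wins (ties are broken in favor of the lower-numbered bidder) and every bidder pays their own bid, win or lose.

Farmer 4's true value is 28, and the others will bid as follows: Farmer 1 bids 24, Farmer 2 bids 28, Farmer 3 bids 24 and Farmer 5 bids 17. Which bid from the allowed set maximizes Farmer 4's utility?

6

Bid 6: loses but pays 6, utility -6.
Bid 9: loses but pays 9, utility -9.
Bid 17: loses but pays 17, utility -17.
Bid 24: loses but pays 24, utility -24.
Bid 28: loses but pays 28, utility -28.
The best choice is 6 with utility -6.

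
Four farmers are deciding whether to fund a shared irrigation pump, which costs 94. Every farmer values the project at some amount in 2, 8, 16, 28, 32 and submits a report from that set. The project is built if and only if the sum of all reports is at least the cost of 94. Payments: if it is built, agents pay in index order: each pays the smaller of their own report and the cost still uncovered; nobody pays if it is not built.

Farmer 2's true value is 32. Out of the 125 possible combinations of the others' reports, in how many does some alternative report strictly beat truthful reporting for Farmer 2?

32

Others report (2, 32, 32): truth gives 0; report 28 gives 4 > 0. Violating.
Others report (8, 28, 32): truth gives 0; report 28 gives 4 > 0. Violating.
Others report (8, 32, 28): truth gives 0; report 28 gives 4 > 0. Violating.
Others report (8, 32, 32): truth gives 0; report 28 gives 4 > 0. Violating.
Others report (2, 2, 2): truth gives 0; no alternative beats it.
Others report (2, 2, 8): truth gives 0; no alternative beats it.
(Checking all 125 profiles: 32 have a profitable deviation, 93 do not.)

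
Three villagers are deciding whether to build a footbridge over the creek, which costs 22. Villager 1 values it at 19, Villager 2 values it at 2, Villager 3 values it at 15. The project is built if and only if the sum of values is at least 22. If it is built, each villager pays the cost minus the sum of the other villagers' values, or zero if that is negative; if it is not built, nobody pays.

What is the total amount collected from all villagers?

Total value 36 ≥ cost 22, so it is built.
Villager 1: others sum to 17; max(0, 22 - 17) = 5.
Villager 2: others sum to 34; max(0, 22 - 34) = 0.
Villager 3: others sum to 21; max(0, 22 - 21) = 1.
Total collected = 5 + 0 + 1 = 6.

6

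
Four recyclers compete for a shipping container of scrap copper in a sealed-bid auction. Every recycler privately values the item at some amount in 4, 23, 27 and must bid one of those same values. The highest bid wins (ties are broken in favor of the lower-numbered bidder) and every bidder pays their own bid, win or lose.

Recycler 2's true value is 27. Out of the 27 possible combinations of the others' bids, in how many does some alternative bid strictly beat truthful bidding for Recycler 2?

Others bid (4, 4, 4): truth gives 0; bid 23 gives 4 > 0. Violating.
Others bid (4, 4, 23): truth gives 0; bid 23 gives 4 > 0. Violating.
Others bid (4, 23, 4): truth gives 0; bid 23 gives 4 > 0. Violating.
Others bid (4, 23, 23): truth gives 0; bid 23 gives 4 > 0. Violating.
Others bid (4, 4, 27): truth gives 0; no alternative beats it.
Others bid (4, 23, 27): truth gives 0; no alternative beats it.
(Checking all 27 profiles: 13 have a profitable deviation, 14 do not.)

13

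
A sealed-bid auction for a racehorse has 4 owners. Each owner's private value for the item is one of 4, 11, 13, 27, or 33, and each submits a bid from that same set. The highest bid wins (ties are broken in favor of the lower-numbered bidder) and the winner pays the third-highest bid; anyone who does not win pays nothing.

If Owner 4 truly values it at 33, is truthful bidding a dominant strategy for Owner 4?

Check each profile of the others' bids and compare truth against every alternative bid.
Others bid (4, 4, 27): truth gives 29, best alternative gives 0.
Others bid (4, 27, 4): truth gives 29, best alternative gives 0.
Others bid (27, 4, 4): truth gives 29, best alternative gives 0.
Others bid (4, 11, 27): truth gives 22, best alternative gives 0.
Others bid (4, 27, 11): truth gives 22, best alternative gives 0.
Others bid (11, 4, 27): truth gives 22, best alternative gives 0.
(Remaining 119 profiles checked similarly; truth is weakly best in each.)
In every case the truthful bid is at least as good as any alternative, so it is a dominant strategy.

Yes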